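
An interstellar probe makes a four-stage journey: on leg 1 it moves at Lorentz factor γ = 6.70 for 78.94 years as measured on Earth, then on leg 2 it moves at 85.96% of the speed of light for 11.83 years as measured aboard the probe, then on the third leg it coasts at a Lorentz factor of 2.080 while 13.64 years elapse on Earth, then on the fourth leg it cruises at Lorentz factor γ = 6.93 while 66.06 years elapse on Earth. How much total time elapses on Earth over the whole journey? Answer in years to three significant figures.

Δt = 182 years

Leg 1: 78.94 years is already measured on Earth.
Leg 2: β = 0.8596; γ = 1/√(1 − 0.8596²) = 1/√0.2611 = 1.957; Δt_2 = 1.957 × 11.83 = 23.15 years.
Leg 3: 13.64 years is already measured on Earth.
Leg 4: 66.06 years is already measured on Earth.
Total: 78.94 + 23.15 + 13.64 + 66.06 years.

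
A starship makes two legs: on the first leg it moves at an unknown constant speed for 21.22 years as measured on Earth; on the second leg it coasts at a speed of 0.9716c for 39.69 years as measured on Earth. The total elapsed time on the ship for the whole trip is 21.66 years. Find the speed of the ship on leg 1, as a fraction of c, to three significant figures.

Leg 1: speed unknown; τ_1 = 21.22/γ_1.
Leg 2: γ = 1/√(1 − 0.9716²) = 1/√0.05599 = 4.226; τ_2 = 39.69/4.226 = 9.392 years.
Total proper time: τ_1 + 9.392 = 21.66, so τ_1 = 21.66 − 9.392 = 12.27 years.
γ_1 = 21.22/12.27 = 1.730; β = √(1 − 1/γ²) = √0.6658.

β = 0.816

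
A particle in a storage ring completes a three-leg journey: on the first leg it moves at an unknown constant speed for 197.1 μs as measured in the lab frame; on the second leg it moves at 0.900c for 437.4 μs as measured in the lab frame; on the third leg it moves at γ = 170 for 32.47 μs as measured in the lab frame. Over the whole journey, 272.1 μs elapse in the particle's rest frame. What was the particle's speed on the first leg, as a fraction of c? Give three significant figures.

β = 0.911

Leg 1: speed unknown; τ_1 = 197.1/γ_1.
Leg 2: γ = 1/√(1 − 0.900²) = 1/√0.1900 = 2.294; τ_2 = 437.4/2.294 = 190.7 μs.
Leg 3: γ = 170; τ_3 = 32.47/170.0 = 0.1910 μs.
Total proper time: τ_1 + 190.7 + 0.1910 = 272.1, so τ_1 = 272.1 − 190.8 = 81.25 μs.
γ_1 = 197.1/81.25 = 2.426; β = √(1 − 1/γ²) = √0.8301.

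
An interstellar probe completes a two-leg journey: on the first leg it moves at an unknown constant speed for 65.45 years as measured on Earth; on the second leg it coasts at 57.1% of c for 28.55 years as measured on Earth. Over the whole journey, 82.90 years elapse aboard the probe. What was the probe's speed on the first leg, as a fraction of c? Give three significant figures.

β = 0.418

Leg 1: speed unknown; τ_1 = 65.45/γ_1.
Leg 2: β = 0.571; γ = 1/√(1 − 0.571²) = 1/√0.6740 = 1.218; τ_2 = 28.55/1.218 = 23.44 years.
Total proper time: τ_1 + 23.44 = 82.90, so τ_1 = 82.90 − 23.44 = 59.46 years.
γ_1 = 65.45/59.46 = 1.101; β = √(1 − 1/γ²) = √0.1746.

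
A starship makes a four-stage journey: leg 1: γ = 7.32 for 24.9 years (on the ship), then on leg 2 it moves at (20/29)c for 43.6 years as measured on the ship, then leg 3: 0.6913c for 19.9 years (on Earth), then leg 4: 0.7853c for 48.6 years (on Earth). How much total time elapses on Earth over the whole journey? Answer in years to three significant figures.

Leg 1: γ = 7.32; Δt_1 = 7.320 × 24.9 = 182.3 years.
Leg 2: γ = 1/√(1 − (20/29)²) = 29/21 ≈ 1.381; Δt_2 = 1.381 × 43.6 = 60.21 years.
Leg 3: 19.9 years is already measured on Earth.
Leg 4: 48.6 years is already measured on Earth.
Total: 182.3 + 60.21 + 19.90 + 48.60 years.

Δt = 311 years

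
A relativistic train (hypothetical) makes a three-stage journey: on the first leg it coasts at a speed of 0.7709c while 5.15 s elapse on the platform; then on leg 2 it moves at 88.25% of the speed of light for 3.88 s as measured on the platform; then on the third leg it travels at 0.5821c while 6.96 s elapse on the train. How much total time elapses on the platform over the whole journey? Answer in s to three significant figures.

Leg 1: 5.15 s is already measured on the platform.
Leg 2: 3.88 s is already measured on the platform.
Leg 3: γ = 1/√(1 − 0.5821²) = 1/√0.6612 = 1.230; Δt_3 = 1.230 × 6.96 = 8.560 s.
Total: 5.150 + 3.880 + 8.560 s.

Δt = 17.6 s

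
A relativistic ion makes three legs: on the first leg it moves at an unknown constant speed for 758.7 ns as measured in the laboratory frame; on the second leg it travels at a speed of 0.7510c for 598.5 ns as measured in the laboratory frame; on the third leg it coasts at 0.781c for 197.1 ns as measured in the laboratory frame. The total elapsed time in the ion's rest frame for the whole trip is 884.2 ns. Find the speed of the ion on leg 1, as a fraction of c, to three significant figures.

Leg 1: speed unknown; τ_1 = 758.7/γ_1.
Leg 2: γ = 1/√(1 − 0.7510²) = 1/√0.4360 = 1.514; τ_2 = 598.5/1.514 = 395.2 ns.
Leg 3: γ = 1/√(1 − 0.781²) = 1/√0.3900 = 1.601; τ_3 = 197.1/1.601 = 123.1 ns.
Total proper time: τ_1 + 395.2 + 123.1 = 884.2, so τ_1 = 884.2 − 518.3 = 365.9 ns.
γ_1 = 758.7/365.9 = 2.073; β = √(1 − 1/γ²) = √0.7674.

β = 0.876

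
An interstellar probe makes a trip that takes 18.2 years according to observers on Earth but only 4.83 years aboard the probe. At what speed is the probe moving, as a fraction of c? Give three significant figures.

β = 0.964

The proper time is measured aboard the probe (both events occur at the probe's location); Δt is measured on Earth. γ = Δt/τ = 18.2/4.83 = 3.768.
β = √(1 − 1/γ²) = √(1 − 0.07043) = √0.9296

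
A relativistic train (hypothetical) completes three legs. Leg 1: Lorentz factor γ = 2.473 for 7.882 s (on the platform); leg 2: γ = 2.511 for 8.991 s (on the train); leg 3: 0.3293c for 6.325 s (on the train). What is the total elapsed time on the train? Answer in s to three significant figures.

τ = 18.5 s

Leg 1: γ = 2.473; τ_1 = 7.882/2.473 = 3.187 s.
Leg 2: 8.991 s is already measured on the train.
Leg 3: 6.325 s is already measured on the train.
Total: 3.187 + 8.991 + 6.325 s.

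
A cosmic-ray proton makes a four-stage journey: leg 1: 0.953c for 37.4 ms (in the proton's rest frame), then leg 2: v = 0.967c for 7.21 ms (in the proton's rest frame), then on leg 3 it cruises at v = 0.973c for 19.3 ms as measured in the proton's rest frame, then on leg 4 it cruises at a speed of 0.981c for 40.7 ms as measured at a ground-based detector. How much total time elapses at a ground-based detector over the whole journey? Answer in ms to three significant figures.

Δt = 276 ms

Leg 1: γ = 1/√(1 − 0.953²) = 1/√0.09179 = 3.301; Δt_1 = 3.301 × 37.4 = 123.4 ms.
Leg 2: γ = 1/√(1 − 0.967²) = 1/√0.06491 = 3.925; Δt_2 = 3.925 × 7.21 = 28.30 ms.
Leg 3: γ = 1/√(1 − 0.973²) = 1/√0.05327 = 4.333; Δt_3 = 4.333 × 19.3 = 83.62 ms.
Leg 4: 40.7 ms is already measured at a ground-based detector.
Total: 123.4 + 28.30 + 83.62 + 40.70 ms.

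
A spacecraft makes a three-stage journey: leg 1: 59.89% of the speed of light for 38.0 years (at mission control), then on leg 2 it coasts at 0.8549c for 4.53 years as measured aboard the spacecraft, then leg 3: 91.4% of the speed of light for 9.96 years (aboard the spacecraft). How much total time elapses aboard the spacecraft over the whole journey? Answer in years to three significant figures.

Leg 1: β = 0.5989; γ = 1/√(1 − 0.5989²) = 1/√0.6413 = 1.249; τ_1 = 38.0/1.249 = 30.43 years.
Leg 2: 4.53 years is already measured aboard the spacecraft.
Leg 3: 9.96 years is already measured aboard the spacecraft.
Total: 30.43 + 4.530 + 9.960 years.

τ = 44.9 years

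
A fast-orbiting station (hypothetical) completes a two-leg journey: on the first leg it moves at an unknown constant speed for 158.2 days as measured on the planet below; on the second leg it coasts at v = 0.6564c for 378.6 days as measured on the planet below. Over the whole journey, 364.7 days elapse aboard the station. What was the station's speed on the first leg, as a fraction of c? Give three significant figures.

β = 0.866

Leg 1: speed unknown; τ_1 = 158.2/γ_1.
Leg 2: γ = 1/√(1 − 0.6564²) = 1/√0.5691 = 1.326; τ_2 = 378.6/1.326 = 285.6 days.
Total proper time: τ_1 + 285.6 = 364.7, so τ_1 = 364.7 − 285.6 = 79.08 days.
γ_1 = 158.2/79.08 = 2.001; β = √(1 − 1/γ²) = √0.7501.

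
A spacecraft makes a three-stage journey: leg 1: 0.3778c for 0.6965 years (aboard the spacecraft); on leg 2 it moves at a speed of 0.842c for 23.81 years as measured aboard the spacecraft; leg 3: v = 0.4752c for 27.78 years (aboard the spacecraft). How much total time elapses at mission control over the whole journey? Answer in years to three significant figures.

Leg 1: γ = 1/√(1 − 0.3778²) = 1/√0.8573 = 1.080; Δt_1 = 1.080 × 0.6965 = 0.7523 years.
Leg 2: γ = 1/√(1 − 0.842²) = 1/√0.2910 = 1.854; Δt_2 = 1.854 × 23.81 = 44.14 years.
Leg 3: γ = 1/√(1 − 0.4752²) = 1/√0.7742 = 1.137; Δt_3 = 1.137 × 27.78 = 31.57 years.
Total: 0.7523 + 44.14 + 31.57 years.

Δt = 76.5 years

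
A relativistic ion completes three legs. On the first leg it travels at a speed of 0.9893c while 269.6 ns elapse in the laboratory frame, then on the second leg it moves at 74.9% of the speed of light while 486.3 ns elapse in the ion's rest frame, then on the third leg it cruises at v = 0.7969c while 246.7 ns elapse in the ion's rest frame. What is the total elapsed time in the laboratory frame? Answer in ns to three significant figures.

Δt = 1410 ns

Leg 1: 269.6 ns is already measured in the laboratory frame.
Leg 2: β = 0.749; γ = 1/√(1 − 0.749²) = 1/√0.4390 = 1.509; Δt_2 = 1.509 × 486.3 = 734.0 ns.
Leg 3: γ = 1/√(1 − 0.7969²) = 1/√0.3650 = 1.655; Δt_3 = 1.655 × 246.7 = 408.4 ns.
Total: 269.6 + 734.0 + 408.4 ns.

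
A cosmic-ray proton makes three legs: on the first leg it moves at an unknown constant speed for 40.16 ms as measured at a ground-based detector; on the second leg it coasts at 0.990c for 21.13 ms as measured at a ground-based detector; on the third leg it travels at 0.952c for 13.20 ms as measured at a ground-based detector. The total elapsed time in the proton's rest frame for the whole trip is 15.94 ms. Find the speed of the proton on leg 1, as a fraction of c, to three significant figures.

Leg 1: speed unknown; τ_1 = 40.16/γ_1.
Leg 2: γ = 1/√(1 − 0.990²) = 1/√0.01990 = 7.089; τ_2 = 21.13/7.089 = 2.981 ms.
Leg 3: γ = 1/√(1 − 0.952²) = 1/√0.09370 = 3.267; τ_3 = 13.20/3.267 = 4.040 ms.
Total proper time: τ_1 + 2.981 + 4.040 = 15.94, so τ_1 = 15.94 − 7.021 = 8.919 ms.
γ_1 = 40.16/8.919 = 4.503; β = √(1 − 1/γ²) = √0.9507.

β = 0.975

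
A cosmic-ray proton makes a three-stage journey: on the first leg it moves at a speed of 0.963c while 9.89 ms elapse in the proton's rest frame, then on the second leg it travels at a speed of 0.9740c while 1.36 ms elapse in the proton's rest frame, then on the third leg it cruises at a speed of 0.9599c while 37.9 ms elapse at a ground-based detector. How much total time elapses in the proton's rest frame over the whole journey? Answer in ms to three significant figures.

τ = 21.9 ms

Leg 1: 9.89 ms is already measured in the proton's rest frame.
Leg 2: 1.36 ms is already measured in the proton's rest frame.
Leg 3: γ = 1/√(1 − 0.9599²) = 1/√0.07859 = 3.567; τ_3 = 37.9/3.567 = 10.62 ms.
Total: 9.890 + 1.360 + 10.62 ms.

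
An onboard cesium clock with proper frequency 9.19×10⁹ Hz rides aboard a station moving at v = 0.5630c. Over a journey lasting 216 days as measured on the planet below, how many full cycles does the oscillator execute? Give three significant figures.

N = 1.42×10¹⁷

γ = 1/√(1 − 0.5630²) = 1/√0.6830 = 1.210
The oscillator's own cycle count is N = f × τ where τ is the proper time aboard the station. τ = Δt/γ = 216/1.210 = 178.5 days = 1.542×10⁷ s.
N = 9.19×10⁹ × 1.542×10⁷ = 1.417×10¹⁷.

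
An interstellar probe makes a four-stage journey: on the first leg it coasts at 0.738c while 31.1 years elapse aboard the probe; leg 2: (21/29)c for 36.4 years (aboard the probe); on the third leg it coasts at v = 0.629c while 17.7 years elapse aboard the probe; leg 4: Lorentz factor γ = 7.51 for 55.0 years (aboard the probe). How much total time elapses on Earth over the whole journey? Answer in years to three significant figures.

Δt = 535 years

Leg 1: γ = 1/√(1 − 0.738²) = 1/√0.4554 = 1.482; Δt_1 = 1.482 × 31.1 = 46.09 years.
Leg 2: γ = 1/√(1 − (21/29)²) = 29/20 = 1.450; Δt_2 = 1.450 × 36.4 = 52.78 years.
Leg 3: γ = 1/√(1 − 0.629²) = 1/√0.6044 = 1.286; Δt_3 = 1.286 × 17.7 = 22.77 years.
Leg 4: γ = 7.51; Δt_4 = 7.510 × 55.0 = 413.1 years.
Total: 46.09 + 52.78 + 22.77 + 413.1 years.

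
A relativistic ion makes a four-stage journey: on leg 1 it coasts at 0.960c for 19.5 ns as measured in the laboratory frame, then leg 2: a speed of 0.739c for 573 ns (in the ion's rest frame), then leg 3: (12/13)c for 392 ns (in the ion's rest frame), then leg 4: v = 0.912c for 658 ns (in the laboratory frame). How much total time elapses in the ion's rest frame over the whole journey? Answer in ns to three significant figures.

τ = 1240 ns

Leg 1: γ = 1/√(1 − 0.960²) = 25/7 ≈ 3.571; τ_1 = 19.5/3.571 = 5.460 ns.
Leg 2: 573 ns is already measured in the ion's rest frame.
Leg 3: 392 ns is already measured in the ion's rest frame.
Leg 4: γ = 1/√(1 − 0.912²) = 1/√0.1683 = 2.438; τ_4 = 658/2.438 = 269.9 ns.
Total: 5.460 + 573.0 + 392.0 + 269.9 ns.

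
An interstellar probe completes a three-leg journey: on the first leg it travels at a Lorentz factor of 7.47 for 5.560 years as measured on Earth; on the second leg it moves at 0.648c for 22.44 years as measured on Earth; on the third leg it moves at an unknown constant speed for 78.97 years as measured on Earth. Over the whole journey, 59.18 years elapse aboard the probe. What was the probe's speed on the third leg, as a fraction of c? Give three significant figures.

Leg 1: γ = 7.47; τ_1 = 5.560/7.470 = 0.7443 years.
Leg 2: γ = 1/√(1 − 0.648²) = 1/√0.5801 = 1.313; τ_2 = 22.44/1.313 = 17.09 years.
Leg 3: speed unknown; τ_3 = 78.97/γ_3.
Total proper time: 0.7443 + 17.09 + τ_3 = 59.18, so τ_3 = 59.18 − 17.84 = 41.34 years.
γ_3 = 78.97/41.34 = 1.910; β = √(1 − 1/γ²) = √0.7259.

β = 0.852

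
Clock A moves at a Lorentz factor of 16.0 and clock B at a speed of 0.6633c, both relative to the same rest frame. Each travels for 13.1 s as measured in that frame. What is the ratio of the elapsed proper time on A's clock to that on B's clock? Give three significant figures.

τ_A/τ_B = 0.0835

A: γ = 16.0. B: γ = 1/√(1 − 0.6633²) = 1/√0.5600 = 1.336.
τ_A/τ_B = γ_B/γ_A = 1.336/16.00 = 0.08352, so τ_A/τ_B = 0.08352.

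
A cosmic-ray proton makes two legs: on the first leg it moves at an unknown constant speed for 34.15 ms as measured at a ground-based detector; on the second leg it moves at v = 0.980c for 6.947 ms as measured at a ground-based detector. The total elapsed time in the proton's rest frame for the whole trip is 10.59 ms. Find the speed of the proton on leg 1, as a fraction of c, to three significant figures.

Leg 1: speed unknown; τ_1 = 34.15/γ_1.
Leg 2: γ = 1/√(1 − 0.980²) = 1/√0.03960 = 5.025; τ_2 = 6.947/5.025 = 1.382 ms.
Total proper time: τ_1 + 1.382 = 10.59, so τ_1 = 10.59 − 1.382 = 9.208 ms.
γ_1 = 34.15/9.208 = 3.709; β = √(1 − 1/γ²) = √0.9273.

β = 0.963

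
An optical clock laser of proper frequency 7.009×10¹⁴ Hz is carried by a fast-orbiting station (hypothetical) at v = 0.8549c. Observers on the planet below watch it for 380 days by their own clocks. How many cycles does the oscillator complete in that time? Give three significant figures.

N = 1.19×10²²

γ = 1/√(1 − 0.8549²) = 1/√0.2691 = 1.928
During 380 days of lab time, the oscillator's proper time advances by τ = Δt/γ = 380/1.928 = 197.1 days = 1.703×10⁷ s.
N = f × τ = 7.009×10¹⁴ × 1.703×10⁷ = 1.194×10²².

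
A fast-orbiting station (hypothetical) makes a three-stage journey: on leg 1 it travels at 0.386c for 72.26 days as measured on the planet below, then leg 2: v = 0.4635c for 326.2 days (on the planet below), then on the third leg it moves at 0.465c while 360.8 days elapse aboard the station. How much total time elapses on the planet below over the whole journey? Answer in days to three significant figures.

Δt = 806 days

Leg 1: 72.26 days is already measured on the planet below.
Leg 2: 326.2 days is already measured on the planet below.
Leg 3: γ = 1/√(1 − 0.465²) = 1/√0.7838 = 1.130; Δt_3 = 1.130 × 360.8 = 407.5 days.
Total: 72.26 + 326.2 + 407.5 days.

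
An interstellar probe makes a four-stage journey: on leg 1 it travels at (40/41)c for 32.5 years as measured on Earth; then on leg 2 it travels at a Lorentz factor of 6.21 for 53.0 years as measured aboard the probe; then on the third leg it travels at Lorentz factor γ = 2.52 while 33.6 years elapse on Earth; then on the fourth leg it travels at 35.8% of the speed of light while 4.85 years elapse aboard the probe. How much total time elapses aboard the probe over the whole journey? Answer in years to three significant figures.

τ = 78.3 years

Leg 1: γ = 1/√(1 − (40/41)²) = 41/9 ≈ 4.556; τ_1 = 32.5/4.556 = 7.134 years.
Leg 2: 53.0 years is already measured aboard the probe.
Leg 3: γ = 2.52; τ_3 = 33.6/2.520 = 13.33 years.
Leg 4: 4.85 years is already measured aboard the probe.
Total: 7.134 + 53.00 + 13.33 + 4.850 years.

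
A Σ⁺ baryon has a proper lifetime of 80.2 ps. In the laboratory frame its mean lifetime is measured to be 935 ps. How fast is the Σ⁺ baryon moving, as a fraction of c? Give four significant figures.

γ = Δt/τ₀ = 935/80.2 = 11.66
β = √(1 − 1/γ²) = √(1 − 0.007357) = √0.9926

β = 0.9963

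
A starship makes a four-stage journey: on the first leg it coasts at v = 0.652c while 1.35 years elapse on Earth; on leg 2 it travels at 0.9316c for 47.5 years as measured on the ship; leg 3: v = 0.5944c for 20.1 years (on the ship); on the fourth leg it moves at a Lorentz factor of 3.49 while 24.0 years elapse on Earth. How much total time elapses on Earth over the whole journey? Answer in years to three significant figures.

Δt = 181 years

Leg 1: 1.35 years is already measured on Earth.
Leg 2: γ = 1/√(1 − 0.9316²) = 1/√0.1321 = 2.751; Δt_2 = 2.751 × 47.5 = 130.7 years.
Leg 3: γ = 1/√(1 − 0.5944²) = 1/√0.6467 = 1.244; Δt_3 = 1.244 × 20.1 = 24.99 years.
Leg 4: 24.0 years is already measured on Earth.
Total: 1.350 + 130.7 + 24.99 + 24.00 years.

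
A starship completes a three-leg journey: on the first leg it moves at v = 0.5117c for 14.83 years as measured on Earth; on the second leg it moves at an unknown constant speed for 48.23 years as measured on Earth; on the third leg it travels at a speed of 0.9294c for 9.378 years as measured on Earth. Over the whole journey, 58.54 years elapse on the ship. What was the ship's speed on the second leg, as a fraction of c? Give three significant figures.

Leg 1: γ = 1/√(1 − 0.5117²) = 1/√0.7382 = 1.164; τ_1 = 14.83/1.164 = 12.74 years.
Leg 2: speed unknown; τ_2 = 48.23/γ_2.
Leg 3: γ = 1/√(1 − 0.9294²) = 1/√0.1362 = 2.709; τ_3 = 9.378/2.709 = 3.461 years.
Total proper time: 12.74 + τ_2 + 3.461 = 58.54, so τ_2 = 58.54 − 16.20 = 42.34 years.
γ_2 = 48.23/42.34 = 1.139; β = √(1 − 1/γ²) = √0.2294.

β = 0.479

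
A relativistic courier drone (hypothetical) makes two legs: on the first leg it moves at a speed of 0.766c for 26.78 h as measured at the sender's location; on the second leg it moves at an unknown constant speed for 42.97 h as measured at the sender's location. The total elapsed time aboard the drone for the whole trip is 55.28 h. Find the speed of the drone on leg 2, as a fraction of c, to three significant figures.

β = 0.464

Leg 1: γ = 1/√(1 − 0.766²) = 1/√0.4132 = 1.556; τ_1 = 26.78/1.556 = 17.22 h.
Leg 2: speed unknown; τ_2 = 42.97/γ_2.
Total proper time: 17.22 + τ_2 = 55.28, so τ_2 = 55.28 − 17.22 = 38.06 h.
γ_2 = 42.97/38.06 = 1.129; β = √(1 − 1/γ²) = √0.2153.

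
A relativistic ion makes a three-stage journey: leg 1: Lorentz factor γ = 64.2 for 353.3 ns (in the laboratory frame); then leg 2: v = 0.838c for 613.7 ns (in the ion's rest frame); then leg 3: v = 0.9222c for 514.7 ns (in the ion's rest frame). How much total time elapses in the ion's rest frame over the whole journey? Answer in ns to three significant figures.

Leg 1: γ = 64.2; τ_1 = 353.3/64.20 = 5.503 ns.
Leg 2: 613.7 ns is already measured in the ion's rest frame.
Leg 3: 514.7 ns is already measured in the ion's rest frame.
Total: 5.503 + 613.7 + 514.7 ns.

τ = 1130 ns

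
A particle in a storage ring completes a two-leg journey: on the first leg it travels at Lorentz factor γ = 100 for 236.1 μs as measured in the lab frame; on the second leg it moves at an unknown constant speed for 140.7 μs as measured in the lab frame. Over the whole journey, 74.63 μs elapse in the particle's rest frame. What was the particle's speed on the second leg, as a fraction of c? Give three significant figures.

Leg 1: γ = 100; τ_1 = 236.1/100.0 = 2.361 μs.
Leg 2: speed unknown; τ_2 = 140.7/γ_2.
Total proper time: 2.361 + τ_2 = 74.63, so τ_2 = 74.63 − 2.361 = 72.27 μs.
γ_2 = 140.7/72.27 = 1.947; β = √(1 − 1/γ²) = √0.7362.

β = 0.858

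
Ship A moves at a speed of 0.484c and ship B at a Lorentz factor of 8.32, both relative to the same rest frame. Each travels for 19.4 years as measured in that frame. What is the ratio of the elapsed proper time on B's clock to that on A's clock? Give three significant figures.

τ_B/τ_A = 0.137

A: γ = 1/√(1 − 0.484²) = 1/√0.7657 = 1.143. B: γ = 8.32.
τ_A/τ_B = γ_B/γ_A = 8.320/1.143 = 7.281, so τ_B/τ_A = 0.1374.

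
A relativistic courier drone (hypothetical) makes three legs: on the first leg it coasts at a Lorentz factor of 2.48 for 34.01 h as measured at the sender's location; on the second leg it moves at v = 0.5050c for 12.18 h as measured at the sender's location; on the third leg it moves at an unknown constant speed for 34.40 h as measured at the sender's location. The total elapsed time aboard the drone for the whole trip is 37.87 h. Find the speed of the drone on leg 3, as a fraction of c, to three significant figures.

Leg 1: γ = 2.48; τ_1 = 34.01/2.480 = 13.71 h.
Leg 2: γ = 1/√(1 − 0.5050²) = 1/√0.7450 = 1.159; τ_2 = 12.18/1.159 = 10.51 h.
Leg 3: speed unknown; τ_3 = 34.40/γ_3.
Total proper time: 13.71 + 10.51 + τ_3 = 37.87, so τ_3 = 37.87 − 24.23 = 13.64 h.
γ_3 = 34.40/13.64 = 2.521; β = √(1 − 1/γ²) = √0.8427.

β = 0.918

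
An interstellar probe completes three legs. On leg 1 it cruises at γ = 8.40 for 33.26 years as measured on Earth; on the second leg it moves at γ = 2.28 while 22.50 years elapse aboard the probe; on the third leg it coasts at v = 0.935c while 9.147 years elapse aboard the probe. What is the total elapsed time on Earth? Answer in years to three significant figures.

Leg 1: 33.26 years is already measured on Earth.
Leg 2: γ = 2.28; Δt_2 = 2.280 × 22.50 = 51.30 years.
Leg 3: γ = 1/√(1 − 0.935²) = 1/√0.1258 = 2.820; Δt_3 = 2.820 × 9.147 = 25.79 years.
Total: 33.26 + 51.30 + 25.79 years.

Δt = 110 years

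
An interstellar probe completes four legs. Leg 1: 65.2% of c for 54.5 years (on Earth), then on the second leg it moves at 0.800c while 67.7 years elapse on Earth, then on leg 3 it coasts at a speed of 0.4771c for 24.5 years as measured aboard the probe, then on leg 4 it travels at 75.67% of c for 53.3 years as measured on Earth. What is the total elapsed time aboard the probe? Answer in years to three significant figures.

τ = 141 years

Leg 1: β = 0.652; γ = 1/√(1 − 0.652²) = 1/√0.5749 = 1.319; τ_1 = 54.5/1.319 = 41.32 years.
Leg 2: γ = 1/√(1 − 0.800²) = 5/3 ≈ 1.667; τ_2 = 67.7/1.667 = 40.62 years.
Leg 3: 24.5 years is already measured aboard the probe.
Leg 4: β = 0.7567; γ = 1/√(1 − 0.7567²) = 1/√0.4274 = 1.530; τ_4 = 53.3/1.530 = 34.85 years.
Total: 41.32 + 40.62 + 24.50 + 34.85 years.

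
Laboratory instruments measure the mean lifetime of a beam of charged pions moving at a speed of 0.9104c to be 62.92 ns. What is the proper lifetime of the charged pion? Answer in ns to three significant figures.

γ = 1/√(1 − 0.9104²) = 1/√0.1712 = 2.417
The lab-frame lifetime is the dilated interval; the proper lifetime is τ₀ = Δt/γ = 62.92/2.417 ns.

τ₀ = 26.0 ns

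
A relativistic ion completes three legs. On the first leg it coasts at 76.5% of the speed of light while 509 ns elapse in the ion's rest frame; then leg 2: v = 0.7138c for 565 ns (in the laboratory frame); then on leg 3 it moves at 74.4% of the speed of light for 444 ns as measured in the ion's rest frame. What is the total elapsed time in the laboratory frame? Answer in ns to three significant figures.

Leg 1: β = 0.765; γ = 1/√(1 − 0.765²) = 1/√0.4148 = 1.553; Δt_1 = 1.553 × 509 = 790.3 ns.
Leg 2: 565 ns is already measured in the laboratory frame.
Leg 3: β = 0.744; γ = 1/√(1 − 0.744²) = 1/√0.4465 = 1.497; Δt_3 = 1.497 × 444 = 664.5 ns.
Total: 790.3 + 565.0 + 664.5 ns.

Δt = 2020 ns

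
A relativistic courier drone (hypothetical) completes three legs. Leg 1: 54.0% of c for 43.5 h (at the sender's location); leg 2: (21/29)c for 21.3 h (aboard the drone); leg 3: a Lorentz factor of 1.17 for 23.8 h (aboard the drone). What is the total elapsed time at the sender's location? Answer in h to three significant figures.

Δt = 102 h

Leg 1: 43.5 h is already measured at the sender's location.
Leg 2: γ = 1/√(1 − (21/29)²) = 29/20 = 1.450; Δt_2 = 1.450 × 21.3 = 30.89 h.
Leg 3: γ = 1.17; Δt_3 = 1.170 × 23.8 = 27.85 h.
Total: 43.50 + 30.89 + 27.85 h.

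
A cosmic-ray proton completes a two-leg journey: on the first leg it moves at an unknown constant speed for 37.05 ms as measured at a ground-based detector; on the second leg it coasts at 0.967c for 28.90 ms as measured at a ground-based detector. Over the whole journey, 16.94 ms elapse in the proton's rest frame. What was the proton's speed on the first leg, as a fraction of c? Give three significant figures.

β = 0.966

Leg 1: speed unknown; τ_1 = 37.05/γ_1.
Leg 2: γ = 1/√(1 − 0.967²) = 1/√0.06491 = 3.925; τ_2 = 28.90/3.925 = 7.363 ms.
Total proper time: τ_1 + 7.363 = 16.94, so τ_1 = 16.94 − 7.363 = 9.577 ms.
γ_1 = 37.05/9.577 = 3.869; β = √(1 − 1/γ²) = √0.9332.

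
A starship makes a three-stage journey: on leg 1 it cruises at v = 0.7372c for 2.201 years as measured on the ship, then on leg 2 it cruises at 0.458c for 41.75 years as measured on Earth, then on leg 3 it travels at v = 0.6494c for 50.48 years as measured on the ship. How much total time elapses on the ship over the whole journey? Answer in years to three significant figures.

τ = 89.8 years

Leg 1: 2.201 years is already measured on the ship.
Leg 2: γ = 1/√(1 − 0.458²) = 1/√0.7902 = 1.125; τ_2 = 41.75/1.125 = 37.11 years.
Leg 3: 50.48 years is already measured on the ship.
Total: 2.201 + 37.11 + 50.48 years.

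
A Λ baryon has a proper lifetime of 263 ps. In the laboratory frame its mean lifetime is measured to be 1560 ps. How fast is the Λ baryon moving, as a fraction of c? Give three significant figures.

γ = Δt/τ₀ = 1560/263 = 5.932
β = √(1 − 1/γ²) = √(1 − 0.02842) = √0.9716

v = 0.986c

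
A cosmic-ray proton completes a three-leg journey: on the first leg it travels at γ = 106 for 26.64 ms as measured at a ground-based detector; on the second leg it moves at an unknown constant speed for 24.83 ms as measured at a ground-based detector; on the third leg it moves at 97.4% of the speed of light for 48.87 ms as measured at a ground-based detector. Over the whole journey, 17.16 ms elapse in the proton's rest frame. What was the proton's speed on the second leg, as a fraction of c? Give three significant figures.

Leg 1: γ = 106; τ_1 = 26.64/106.0 = 0.2513 ms.
Leg 2: speed unknown; τ_2 = 24.83/γ_2.
Leg 3: β = 0.974; γ = 1/√(1 − 0.974²) = 1/√0.05132 = 4.414; τ_3 = 48.87/4.414 = 11.07 ms.
Total proper time: 0.2513 + τ_2 + 11.07 = 17.16, so τ_2 = 17.16 − 11.32 = 5.837 ms.
γ_2 = 24.83/5.837 = 4.254; β = √(1 − 1/γ²) = √0.9447.

β = 0.972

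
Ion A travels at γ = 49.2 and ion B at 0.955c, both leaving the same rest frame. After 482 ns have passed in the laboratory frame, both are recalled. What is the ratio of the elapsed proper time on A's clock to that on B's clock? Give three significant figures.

τ_A/τ_B = 0.0685

A: γ = 49.2. B: γ = 1/√(1 − 0.955²) = 1/√0.08798 = 3.371.
τ_A/τ_B = γ_B/γ_A = 3.371/49.20 = 0.06853, so τ_A/τ_B = 0.06853.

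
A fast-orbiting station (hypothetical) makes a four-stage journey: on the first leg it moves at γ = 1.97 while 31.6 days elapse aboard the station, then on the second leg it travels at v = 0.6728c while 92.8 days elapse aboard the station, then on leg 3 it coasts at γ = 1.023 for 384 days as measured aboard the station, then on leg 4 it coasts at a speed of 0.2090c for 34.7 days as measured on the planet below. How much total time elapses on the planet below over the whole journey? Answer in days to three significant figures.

Leg 1: γ = 1.97; Δt_1 = 1.970 × 31.6 = 62.25 days.
Leg 2: γ = 1/√(1 − 0.6728²) = 1/√0.5473 = 1.352; Δt_2 = 1.352 × 92.8 = 125.4 days.
Leg 3: γ = 1.023; Δt_3 = 1.023 × 384 = 392.8 days.
Leg 4: 34.7 days is already measured on the planet below.
Total: 62.25 + 125.4 + 392.8 + 34.70 days.

Δt = 615 days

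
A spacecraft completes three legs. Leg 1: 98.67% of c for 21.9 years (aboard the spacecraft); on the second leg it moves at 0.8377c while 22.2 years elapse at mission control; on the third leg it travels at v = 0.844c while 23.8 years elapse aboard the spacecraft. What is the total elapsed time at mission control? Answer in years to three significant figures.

Δt = 201 years

Leg 1: β = 0.9867; γ = 1/√(1 − 0.9867²) = 1/√0.02642 = 6.152; Δt_1 = 6.152 × 21.9 = 134.7 years.
Leg 2: 22.2 years is already measured at mission control.
Leg 3: γ = 1/√(1 − 0.844²) = 1/√0.2877 = 1.864; Δt_3 = 1.864 × 23.8 = 44.37 years.
Total: 134.7 + 22.20 + 44.37 years.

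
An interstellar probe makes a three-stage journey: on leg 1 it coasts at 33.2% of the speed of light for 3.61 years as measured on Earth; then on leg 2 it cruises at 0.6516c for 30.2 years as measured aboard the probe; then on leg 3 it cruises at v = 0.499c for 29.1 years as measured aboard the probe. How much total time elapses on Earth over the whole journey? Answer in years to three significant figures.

Δt = 77.0 years

Leg 1: 3.61 years is already measured on Earth.
Leg 2: γ = 1/√(1 − 0.6516²) = 1/√0.5754 = 1.318; Δt_2 = 1.318 × 30.2 = 39.81 years.
Leg 3: γ = 1/√(1 − 0.499²) = 1/√0.7510 = 1.154; Δt_3 = 1.154 × 29.1 = 33.58 years.
Total: 3.610 + 39.81 + 33.58 years.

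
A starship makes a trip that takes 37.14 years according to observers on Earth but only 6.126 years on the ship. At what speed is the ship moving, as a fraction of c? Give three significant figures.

The proper time is measured on the ship (both events occur at the ship's location); Δt is measured on Earth. γ = Δt/τ = 37.14/6.126 = 6.063.
β = √(1 − 1/γ²) = √(1 − 0.02721) = √0.9728

v = 0.986c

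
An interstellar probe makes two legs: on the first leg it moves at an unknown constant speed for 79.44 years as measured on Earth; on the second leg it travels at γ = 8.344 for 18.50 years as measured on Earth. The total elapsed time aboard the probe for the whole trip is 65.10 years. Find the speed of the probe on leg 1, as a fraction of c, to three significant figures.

β = 0.611

Leg 1: speed unknown; τ_1 = 79.44/γ_1.
Leg 2: γ = 8.344; τ_2 = 18.50/8.344 = 2.217 years.
Total proper time: τ_1 + 2.217 = 65.10, so τ_1 = 65.10 − 2.217 = 62.88 years.
γ_1 = 79.44/62.88 = 1.263; β = √(1 − 1/γ²) = √0.3734.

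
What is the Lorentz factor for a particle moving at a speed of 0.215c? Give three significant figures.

γ = 1/√(1 − 0.215²) = 1/√0.9538 = 1.024

γ = 1.02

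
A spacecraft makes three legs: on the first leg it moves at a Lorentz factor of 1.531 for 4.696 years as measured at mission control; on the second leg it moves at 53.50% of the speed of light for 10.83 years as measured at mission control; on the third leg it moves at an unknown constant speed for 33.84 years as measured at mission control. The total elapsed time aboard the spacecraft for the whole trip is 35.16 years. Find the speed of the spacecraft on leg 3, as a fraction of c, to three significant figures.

β = 0.735

Leg 1: γ = 1.531; τ_1 = 4.696/1.531 = 3.067 years.
Leg 2: β = 0.5350; γ = 1/√(1 − 0.5350²) = 1/√0.7138 = 1.184; τ_2 = 10.83/1.184 = 9.150 years.
Leg 3: speed unknown; τ_3 = 33.84/γ_3.
Total proper time: 3.067 + 9.150 + τ_3 = 35.16, so τ_3 = 35.16 − 12.22 = 22.94 years.
γ_3 = 33.84/22.94 = 1.475; β = √(1 − 1/γ²) = √0.5403.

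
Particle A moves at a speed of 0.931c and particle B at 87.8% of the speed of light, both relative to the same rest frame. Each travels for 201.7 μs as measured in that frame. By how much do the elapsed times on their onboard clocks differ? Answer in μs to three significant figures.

A: γ = 1/√(1 − 0.931²) = 1/√0.1332 = 2.740; τ_A = 201.7/2.740 = 73.62 μs.
B: β = 0.878; γ = 1/√(1 − 0.878²) = 1/√0.2291 = 2.089; τ_B = 201.7/2.089 = 96.55 μs.

|τ_A − τ_B| = 22.9 μs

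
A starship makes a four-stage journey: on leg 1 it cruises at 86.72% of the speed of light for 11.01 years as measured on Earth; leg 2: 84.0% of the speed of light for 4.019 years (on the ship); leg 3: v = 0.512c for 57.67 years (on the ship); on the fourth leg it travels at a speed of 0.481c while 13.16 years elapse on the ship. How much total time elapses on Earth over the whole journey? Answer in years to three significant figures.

Δt = 101 years

Leg 1: 11.01 years is already measured on Earth.
Leg 2: β = 0.840; γ = 1/√(1 − 0.840²) = 1/√0.2944 = 1.843; Δt_2 = 1.843 × 4.019 = 7.407 years.
Leg 3: γ = 1/√(1 − 0.512²) = 1/√0.7379 = 1.164; Δt_3 = 1.164 × 57.67 = 67.14 years.
Leg 4: γ = 1/√(1 − 0.481²) = 1/√0.7686 = 1.141; Δt_4 = 1.141 × 13.16 = 15.01 years.
Total: 11.01 + 7.407 + 67.14 + 15.01 years.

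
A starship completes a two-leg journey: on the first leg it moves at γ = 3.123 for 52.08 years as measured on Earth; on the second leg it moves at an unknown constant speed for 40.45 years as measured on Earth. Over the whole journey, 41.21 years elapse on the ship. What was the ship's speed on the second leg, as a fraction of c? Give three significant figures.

Leg 1: γ = 3.123; τ_1 = 52.08/3.123 = 16.68 years.
Leg 2: speed unknown; τ_2 = 40.45/γ_2.
Total proper time: 16.68 + τ_2 = 41.21, so τ_2 = 41.21 − 16.68 = 24.53 years.
γ_2 = 40.45/24.53 = 1.649; β = √(1 − 1/γ²) = √0.6321.

β = 0.795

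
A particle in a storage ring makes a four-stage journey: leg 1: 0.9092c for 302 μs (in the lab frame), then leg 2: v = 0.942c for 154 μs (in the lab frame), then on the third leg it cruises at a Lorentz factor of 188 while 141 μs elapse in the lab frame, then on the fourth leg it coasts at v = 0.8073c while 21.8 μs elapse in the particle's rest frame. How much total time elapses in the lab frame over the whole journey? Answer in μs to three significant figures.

Leg 1: 302 μs is already measured in the lab frame.
Leg 2: 154 μs is already measured in the lab frame.
Leg 3: 141 μs is already measured in the lab frame.
Leg 4: γ = 1/√(1 − 0.8073²) = 1/√0.3483 = 1.695; Δt_4 = 1.695 × 21.8 = 36.94 μs.
Total: 302.0 + 154.0 + 141.0 + 36.94 μs.

Δt = 634 μs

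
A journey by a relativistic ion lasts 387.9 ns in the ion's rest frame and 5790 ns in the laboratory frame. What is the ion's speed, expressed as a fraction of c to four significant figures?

The proper time is measured in the ion's rest frame (both events occur at the ion's location); Δt is measured in the laboratory frame. γ = Δt/τ = 5790/387.9 = 14.93.
β = √(1 − 1/γ²) = √(1 − 0.004488) = √0.9955

v = 0.9978c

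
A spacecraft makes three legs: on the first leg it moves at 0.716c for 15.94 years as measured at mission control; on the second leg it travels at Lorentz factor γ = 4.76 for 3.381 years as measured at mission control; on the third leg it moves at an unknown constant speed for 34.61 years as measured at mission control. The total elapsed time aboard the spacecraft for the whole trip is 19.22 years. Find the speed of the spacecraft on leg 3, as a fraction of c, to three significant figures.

Leg 1: γ = 1/√(1 − 0.716²) = 1/√0.4873 = 1.432; τ_1 = 15.94/1.432 = 11.13 years.
Leg 2: γ = 4.76; τ_2 = 3.381/4.760 = 0.7103 years.
Leg 3: speed unknown; τ_3 = 34.61/γ_3.
Total proper time: 11.13 + 0.7103 + τ_3 = 19.22, so τ_3 = 19.22 − 11.84 = 7.382 years.
γ_3 = 34.61/7.382 = 4.688; β = √(1 − 1/γ²) = √0.9545.

β = 0.977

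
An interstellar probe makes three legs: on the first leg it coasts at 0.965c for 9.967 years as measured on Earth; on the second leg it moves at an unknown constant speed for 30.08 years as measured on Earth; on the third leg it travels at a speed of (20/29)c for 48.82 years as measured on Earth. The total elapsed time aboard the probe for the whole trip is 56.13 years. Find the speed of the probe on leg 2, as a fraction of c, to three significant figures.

Leg 1: γ = 1/√(1 − 0.965²) = 1/√0.06878 = 3.813; τ_1 = 9.967/3.813 = 2.614 years.
Leg 2: speed unknown; τ_2 = 30.08/γ_2.
Leg 3: γ = 1/√(1 − (20/29)²) = 29/21 ≈ 1.381; τ_3 = 48.82/1.381 = 35.35 years.
Total proper time: 2.614 + τ_2 + 35.35 = 56.13, so τ_2 = 56.13 − 37.97 = 18.16 years.
γ_2 = 30.08/18.16 = 1.656; β = √(1 − 1/γ²) = √0.6354.

β = 0.797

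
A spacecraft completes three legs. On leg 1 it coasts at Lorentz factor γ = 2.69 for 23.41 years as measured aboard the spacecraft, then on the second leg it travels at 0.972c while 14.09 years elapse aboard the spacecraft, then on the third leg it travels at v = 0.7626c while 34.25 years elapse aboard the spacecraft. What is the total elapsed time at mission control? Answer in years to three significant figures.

Δt = 176 years

Leg 1: γ = 2.69; Δt_1 = 2.690 × 23.41 = 62.97 years.
Leg 2: γ = 1/√(1 − 0.972²) = 1/√0.05522 = 4.256; Δt_2 = 4.256 × 14.09 = 59.96 years.
Leg 3: γ = 1/√(1 − 0.7626²) = 1/√0.4184 = 1.546; Δt_3 = 1.546 × 34.25 = 52.95 years.
Total: 62.97 + 59.96 + 52.95 years.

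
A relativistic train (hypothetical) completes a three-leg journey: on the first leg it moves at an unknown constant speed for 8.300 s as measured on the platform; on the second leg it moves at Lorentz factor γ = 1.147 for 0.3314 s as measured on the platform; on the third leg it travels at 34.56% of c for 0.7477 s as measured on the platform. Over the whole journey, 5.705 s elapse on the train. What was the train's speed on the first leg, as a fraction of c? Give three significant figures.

β = 0.823

Leg 1: speed unknown; τ_1 = 8.300/γ_1.
Leg 2: γ = 1.147; τ_2 = 0.3314/1.147 = 0.2889 s.
Leg 3: β = 0.3456; γ = 1/√(1 − 0.3456²) = 1/√0.8806 = 1.066; τ_3 = 0.7477/1.066 = 0.7016 s.
Total proper time: τ_1 + 0.2889 + 0.7016 = 5.705, so τ_1 = 5.705 − 0.9906 = 4.714 s.
γ_1 = 8.300/4.714 = 1.761; β = √(1 − 1/γ²) = √0.6774.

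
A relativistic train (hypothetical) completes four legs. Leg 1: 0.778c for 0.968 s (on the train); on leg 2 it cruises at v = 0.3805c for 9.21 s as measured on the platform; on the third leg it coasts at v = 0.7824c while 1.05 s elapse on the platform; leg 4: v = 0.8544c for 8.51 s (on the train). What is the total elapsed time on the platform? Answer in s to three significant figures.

Leg 1: γ = 1/√(1 − 0.778²) = 1/√0.3947 = 1.592; Δt_1 = 1.592 × 0.968 = 1.541 s.
Leg 2: 9.21 s is already measured on the platform.
Leg 3: 1.05 s is already measured on the platform.
Leg 4: γ = 1/√(1 − 0.8544²) = 1/√0.2700 = 1.924; Δt_4 = 1.924 × 8.51 = 16.38 s.
Total: 1.541 + 9.210 + 1.050 + 16.38 s.

Δt = 28.2 s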